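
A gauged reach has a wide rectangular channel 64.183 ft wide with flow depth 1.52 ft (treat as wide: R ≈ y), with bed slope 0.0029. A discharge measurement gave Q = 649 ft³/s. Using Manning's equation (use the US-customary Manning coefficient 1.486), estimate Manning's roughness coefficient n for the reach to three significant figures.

0.0159

A = b·y = 64.183 × 1.52 = 97.56 ft²
Wide channel: R ≈ y = 1.52 ft
n = (1.486/Q)·A·R^(2/3)·S^(1/2) = (1.486/649) × 97.56 × 1.322 × 0.05385 = 0.01590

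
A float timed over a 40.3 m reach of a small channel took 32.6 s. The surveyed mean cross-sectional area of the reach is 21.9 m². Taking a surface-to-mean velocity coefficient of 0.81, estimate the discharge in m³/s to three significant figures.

v_surface = L / t̄ = 40.3 / 32.6 = 1.236 m/s
v_mean = 0.81 × 1.236 = 1.001 m/s
Q = A × v_mean = 21.9 × 1.001 = 21.93 m³/s

21.9 m³/s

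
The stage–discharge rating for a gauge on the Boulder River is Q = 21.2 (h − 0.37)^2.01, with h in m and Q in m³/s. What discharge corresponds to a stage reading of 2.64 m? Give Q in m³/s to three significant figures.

110 m³/s

Q = 21.2 × (2.64 − 0.37)^2.01 = 21.2 × 2.27^2.01 = 110.1 m³/s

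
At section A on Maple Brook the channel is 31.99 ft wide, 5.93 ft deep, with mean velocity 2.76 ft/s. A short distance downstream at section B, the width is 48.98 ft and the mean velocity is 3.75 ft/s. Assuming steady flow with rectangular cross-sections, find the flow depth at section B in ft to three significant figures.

2.85 ft

Q = A₁V₁ = (31.99×5.93) × 2.76 = 523.6 ft³/s
d₂ = Q/(b₂ V₂) = 523.6/(48.98×3.75) = 2.851 ft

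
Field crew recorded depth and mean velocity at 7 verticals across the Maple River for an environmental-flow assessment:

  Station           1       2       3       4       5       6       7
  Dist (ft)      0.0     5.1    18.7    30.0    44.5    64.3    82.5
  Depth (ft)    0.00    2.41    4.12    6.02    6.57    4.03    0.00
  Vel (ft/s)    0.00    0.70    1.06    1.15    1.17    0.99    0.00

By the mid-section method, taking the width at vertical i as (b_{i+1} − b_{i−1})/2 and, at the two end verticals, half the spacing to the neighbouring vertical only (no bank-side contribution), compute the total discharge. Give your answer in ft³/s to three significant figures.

w_2 = (18.7 − 0.0)/2 = 9.35 ft; q_2 = 0.70 × 2.41 × 9.35 = 15.77 ft³/s
w_3 = (30.0 − 5.1)/2 = 12.45 ft; q_3 = 1.06 × 4.12 × 12.45 = 54.37 ft³/s
w_4 = (44.5 − 18.7)/2 = 12.9 ft; q_4 = 1.15 × 6.02 × 12.9 = 89.31 ft³/s
w_5 = (64.3 − 30.0)/2 = 17.15 ft; q_5 = 1.17 × 6.57 × 17.15 = 131.8 ft³/s
w_6 = (82.5 − 44.5)/2 = 19 ft; q_6 = 0.99 × 4.03 × 19 = 75.80 ft³/s
Stations 1, 7 contribute zero (depth or velocity is 0).
Q = Σ qᵢ = 367.1 ft³/s

367 ft³/s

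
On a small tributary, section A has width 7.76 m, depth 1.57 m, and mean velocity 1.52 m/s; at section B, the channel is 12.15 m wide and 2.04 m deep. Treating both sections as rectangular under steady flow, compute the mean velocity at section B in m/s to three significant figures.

0.747 m/s

Q = A₁V₁ = (7.76×1.57) × 1.52 = 18.52 m³/s
A₂ = 12.15 × 2.04 = 24.79 m²
V₂ = Q/A₂ = 18.52/24.79 = 0.7471 m/s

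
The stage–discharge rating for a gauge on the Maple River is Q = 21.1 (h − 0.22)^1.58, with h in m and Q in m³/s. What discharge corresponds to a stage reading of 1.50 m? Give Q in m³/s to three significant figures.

31.2 m³/s

Q = 21.1 × (1.50 − 0.22)^1.58 = 21.1 × 1.28^1.58 = 31.17 m³/s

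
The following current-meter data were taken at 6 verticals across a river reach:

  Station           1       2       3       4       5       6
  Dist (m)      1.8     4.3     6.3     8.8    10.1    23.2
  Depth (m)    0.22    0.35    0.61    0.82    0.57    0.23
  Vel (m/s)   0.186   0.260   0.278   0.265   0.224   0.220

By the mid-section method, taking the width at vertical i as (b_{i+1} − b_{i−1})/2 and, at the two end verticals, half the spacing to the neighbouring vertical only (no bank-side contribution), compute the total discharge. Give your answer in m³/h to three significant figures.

8280 m³/h

w_1 = (4.3 − 1.8)/2 = 1.25 m; q_1 = 0.186 × 0.22 × 1.25 = 0.05115 m³/s
w_2 = (6.3 − 1.8)/2 = 2.25 m; q_2 = 0.260 × 0.35 × 2.25 = 0.2048 m³/s
w_3 = (8.8 − 4.3)/2 = 2.25 m; q_3 = 0.278 × 0.61 × 2.25 = 0.3816 m³/s
w_4 = (10.1 − 6.3)/2 = 1.9 m; q_4 = 0.265 × 0.82 × 1.9 = 0.4129 m³/s
w_5 = (23.2 − 8.8)/2 = 7.2 m; q_5 = 0.224 × 0.57 × 7.2 = 0.9193 m³/s
w_6 = (23.2 − 10.1)/2 = 6.55 m; q_6 = 0.220 × 0.23 × 6.55 = 0.3314 m³/s
Q = Σ qᵢ = 2.301 m³/s
= 2.301 × 3600 = 8284 m³/h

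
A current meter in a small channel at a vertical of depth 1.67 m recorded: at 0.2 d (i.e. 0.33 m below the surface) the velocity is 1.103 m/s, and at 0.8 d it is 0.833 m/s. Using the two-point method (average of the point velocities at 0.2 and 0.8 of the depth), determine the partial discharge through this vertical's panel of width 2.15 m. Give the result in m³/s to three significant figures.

v̄ = (1.103 + 0.833) / 2 = 0.9680 m/s
q = v̄ × d × w = 0.9680 × 1.67 × 2.15 = 3.476 m³/s

3.48 m³/s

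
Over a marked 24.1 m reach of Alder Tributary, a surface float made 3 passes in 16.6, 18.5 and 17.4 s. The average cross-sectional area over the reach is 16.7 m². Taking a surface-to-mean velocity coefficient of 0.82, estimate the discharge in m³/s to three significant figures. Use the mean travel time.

t̄ = (16.6 + 18.5 + 17.4) / 3 = 17.5 s
v_surface = L / t̄ = 24.1 / 17.5 = 1.377 m/s
v_mean = 0.82 × 1.377 = 1.129 m/s
Q = A × v_mean = 16.7 × 1.129 = 18.86 m³/s

18.9 m³/s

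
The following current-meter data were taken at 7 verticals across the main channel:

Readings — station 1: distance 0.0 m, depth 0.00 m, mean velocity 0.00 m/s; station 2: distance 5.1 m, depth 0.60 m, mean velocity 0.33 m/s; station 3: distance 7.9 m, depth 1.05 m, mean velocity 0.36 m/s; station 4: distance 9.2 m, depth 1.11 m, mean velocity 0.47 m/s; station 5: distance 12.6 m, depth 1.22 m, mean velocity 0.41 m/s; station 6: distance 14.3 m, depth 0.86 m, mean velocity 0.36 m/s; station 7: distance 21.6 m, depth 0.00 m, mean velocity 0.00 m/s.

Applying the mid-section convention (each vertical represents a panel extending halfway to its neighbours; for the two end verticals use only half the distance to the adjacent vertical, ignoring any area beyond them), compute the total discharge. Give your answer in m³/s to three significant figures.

5.45 m³/s

w_2 = (7.9 − 0.0)/2 = 3.95 m; q_2 = 0.33 × 0.60 × 3.95 = 0.7821 m³/s
w_3 = (9.2 − 5.1)/2 = 2.05 m; q_3 = 0.36 × 1.05 × 2.05 = 0.7749 m³/s
w_4 = (12.6 − 7.9)/2 = 2.35 m; q_4 = 0.47 × 1.11 × 2.35 = 1.226 m³/s
w_5 = (14.3 − 9.2)/2 = 2.55 m; q_5 = 0.41 × 1.22 × 2.55 = 1.276 m³/s
w_6 = (21.6 − 12.6)/2 = 4.5 m; q_6 = 0.36 × 0.86 × 4.5 = 1.393 m³/s
Stations 1, 7 contribute zero (depth or velocity is 0).
Q = Σ qᵢ = 5.452 m³/s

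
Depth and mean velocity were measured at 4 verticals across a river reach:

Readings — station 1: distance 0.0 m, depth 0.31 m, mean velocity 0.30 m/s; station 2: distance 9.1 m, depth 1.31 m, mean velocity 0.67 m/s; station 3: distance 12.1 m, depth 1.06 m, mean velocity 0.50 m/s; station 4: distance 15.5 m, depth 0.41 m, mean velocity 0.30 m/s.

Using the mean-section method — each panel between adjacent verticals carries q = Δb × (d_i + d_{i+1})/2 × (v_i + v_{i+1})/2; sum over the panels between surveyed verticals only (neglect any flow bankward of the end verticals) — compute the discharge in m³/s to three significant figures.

6.65 m³/s

Panel 1-2: Δb = 9.1 m, d̄ = (0.31+1.31)/2 = 0.81, v̄ = (0.30+0.67)/2 = 0.485 → q = 9.1×0.81×0.485 = 3.575 m³/s
Panel 2-3: Δb = 3 m, d̄ = (1.31+1.06)/2 = 1.185, v̄ = (0.67+0.50)/2 = 0.585 → q = 3×1.185×0.585 = 2.080 m³/s
Panel 3-4: Δb = 3.4 m, d̄ = (1.06+0.41)/2 = 0.735, v̄ = (0.50+0.30)/2 = 0.4 → q = 3.4×0.735×0.4 = 0.9996 m³/s
Q = Σ q = 6.654 m³/s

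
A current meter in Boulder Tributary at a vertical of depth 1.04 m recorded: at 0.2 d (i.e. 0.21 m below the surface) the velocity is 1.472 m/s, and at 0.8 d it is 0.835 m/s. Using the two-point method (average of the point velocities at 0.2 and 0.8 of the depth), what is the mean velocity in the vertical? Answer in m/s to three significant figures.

v̄ = (1.472 + 0.835) / 2 = 1.154 m/s

1.15 m/s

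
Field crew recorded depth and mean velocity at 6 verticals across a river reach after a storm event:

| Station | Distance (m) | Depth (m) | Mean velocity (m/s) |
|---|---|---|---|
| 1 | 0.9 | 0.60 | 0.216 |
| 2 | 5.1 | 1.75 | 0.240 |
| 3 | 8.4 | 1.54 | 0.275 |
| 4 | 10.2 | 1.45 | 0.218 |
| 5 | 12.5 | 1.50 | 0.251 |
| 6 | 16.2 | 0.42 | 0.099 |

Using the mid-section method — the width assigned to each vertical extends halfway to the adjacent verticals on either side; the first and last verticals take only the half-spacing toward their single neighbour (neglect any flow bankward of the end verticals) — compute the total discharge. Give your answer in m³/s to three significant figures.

w_1 = (5.1 − 0.9)/2 = 2.1 m; q_1 = 0.216 × 0.60 × 2.1 = 0.2722 m³/s
w_2 = (8.4 − 0.9)/2 = 3.75 m; q_2 = 0.240 × 1.75 × 3.75 = 1.575 m³/s
w_3 = (10.2 − 5.1)/2 = 2.55 m; q_3 = 0.275 × 1.54 × 2.55 = 1.080 m³/s
w_4 = (12.5 − 8.4)/2 = 2.05 m; q_4 = 0.218 × 1.45 × 2.05 = 0.6480 m³/s
w_5 = (16.2 − 10.2)/2 = 3 m; q_5 = 0.251 × 1.50 × 3 = 1.130 m³/s
w_6 = (16.2 − 12.5)/2 = 1.85 m; q_6 = 0.099 × 0.42 × 1.85 = 0.07692 m³/s
Q = Σ qᵢ = 4.782 m³/s

4.78 m³/s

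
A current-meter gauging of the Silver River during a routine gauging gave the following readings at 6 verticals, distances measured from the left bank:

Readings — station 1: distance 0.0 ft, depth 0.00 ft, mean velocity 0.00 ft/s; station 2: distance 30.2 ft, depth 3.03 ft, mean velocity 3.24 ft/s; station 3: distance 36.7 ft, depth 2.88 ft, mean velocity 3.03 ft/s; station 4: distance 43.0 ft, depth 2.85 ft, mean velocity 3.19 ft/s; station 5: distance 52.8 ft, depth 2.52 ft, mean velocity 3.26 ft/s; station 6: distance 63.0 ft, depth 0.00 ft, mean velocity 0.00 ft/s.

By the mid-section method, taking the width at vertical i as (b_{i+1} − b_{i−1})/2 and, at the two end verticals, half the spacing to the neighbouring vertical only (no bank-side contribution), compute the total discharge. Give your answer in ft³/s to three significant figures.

391 ft³/s

w_2 = (36.7 − 0.0)/2 = 18.35 ft; q_2 = 3.24 × 3.03 × 18.35 = 180.1 ft³/s
w_3 = (43.0 − 30.2)/2 = 6.4 ft; q_3 = 3.03 × 2.88 × 6.4 = 55.85 ft³/s
w_4 = (52.8 − 36.7)/2 = 8.05 ft; q_4 = 3.19 × 2.85 × 8.05 = 73.19 ft³/s
w_5 = (63.0 − 43.0)/2 = 10 ft; q_5 = 3.26 × 2.52 × 10 = 82.15 ft³/s
Stations 1, 6 contribute zero (depth or velocity is 0).
Q = Σ qᵢ = 391.3 ft³/s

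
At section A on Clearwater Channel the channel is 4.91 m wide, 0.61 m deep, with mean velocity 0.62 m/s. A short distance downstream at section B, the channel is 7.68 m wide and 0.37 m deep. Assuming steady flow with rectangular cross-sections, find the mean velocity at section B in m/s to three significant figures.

0.653 m/s

Q = A₁V₁ = (4.91×0.61) × 0.62 = 1.857 m³/s
A₂ = 7.68 × 0.37 = 2.842 m²
V₂ = Q/A₂ = 1.857/2.842 = 0.6535 m/s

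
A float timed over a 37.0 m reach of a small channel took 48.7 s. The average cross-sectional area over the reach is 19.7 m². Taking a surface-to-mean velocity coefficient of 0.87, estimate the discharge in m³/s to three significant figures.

13.0 m³/s

v_surface = L / t̄ = 37.0 / 48.7 = 0.7598 m/s
v_mean = 0.87 × 0.7598 = 0.6610 m/s
Q = A × v_mean = 19.7 × 0.6610 = 13.02 m³/s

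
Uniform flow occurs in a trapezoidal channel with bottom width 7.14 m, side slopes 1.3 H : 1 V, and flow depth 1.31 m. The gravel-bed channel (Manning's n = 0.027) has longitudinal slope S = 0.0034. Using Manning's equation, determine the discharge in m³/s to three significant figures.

A = (b + z·y)·y = (7.14 + 1.3×1.31)×1.31 = 11.58 m²
P = b + 2y√(1+z²) = 7.14 + 2×1.31×√(1+1.3²) = 11.44 m
R = A/P = 11.58/11.44 = 1.013 m
Q = (1/n)·A·R^(2/3)·S^(1/2) = (1/0.027) × 11.58 × 1.013^(2/3) × 0.0034^(1/2) = 25.23 m³/s

25.2 m³/s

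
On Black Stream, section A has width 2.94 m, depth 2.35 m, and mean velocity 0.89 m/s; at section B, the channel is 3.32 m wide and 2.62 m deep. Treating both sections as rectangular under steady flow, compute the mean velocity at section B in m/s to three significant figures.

Q = A₁V₁ = (2.94×2.35) × 0.89 = 6.149 m³/s
A₂ = 3.32 × 2.62 = 8.698 m²
V₂ = Q/A₂ = 6.149/8.698 = 0.7069 m/s

0.707 m/s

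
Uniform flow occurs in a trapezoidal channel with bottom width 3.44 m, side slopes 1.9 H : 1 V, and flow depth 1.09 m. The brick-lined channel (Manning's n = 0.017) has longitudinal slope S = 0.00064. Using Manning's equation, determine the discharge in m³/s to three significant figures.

A = (b + z·y)·y = (3.44 + 1.9×1.09)×1.09 = 6.007 m²
P = b + 2y√(1+z²) = 3.44 + 2×1.09×√(1+1.9²) = 8.121 m
R = A/P = 6.007/8.121 = 0.7397 m
Q = (1/n)·A·R^(2/3)·S^(1/2) = (1/0.017) × 6.007 × 0.7397^(2/3) × 0.00064^(1/2) = 7.312 m³/s

7.31 m³/s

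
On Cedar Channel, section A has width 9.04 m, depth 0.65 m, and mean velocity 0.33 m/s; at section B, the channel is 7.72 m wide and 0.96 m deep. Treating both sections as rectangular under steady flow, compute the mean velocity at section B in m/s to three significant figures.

Q = A₁V₁ = (9.04×0.65) × 0.33 = 1.939 m³/s
A₂ = 7.72 × 0.96 = 7.411 m²
V₂ = Q/A₂ = 1.939/7.411 = 0.2616 m/s

0.262 m/s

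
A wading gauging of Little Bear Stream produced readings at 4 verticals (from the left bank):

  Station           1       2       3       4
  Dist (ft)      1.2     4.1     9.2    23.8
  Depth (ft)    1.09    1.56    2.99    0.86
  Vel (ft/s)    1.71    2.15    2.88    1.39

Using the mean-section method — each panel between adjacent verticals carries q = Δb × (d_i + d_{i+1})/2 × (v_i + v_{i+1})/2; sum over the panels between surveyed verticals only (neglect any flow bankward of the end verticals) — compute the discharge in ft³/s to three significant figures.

Panel 1-2: Δb = 2.9 ft, d̄ = (1.09+1.56)/2 = 1.325, v̄ = (1.71+2.15)/2 = 1.93 → q = 2.9×1.325×1.93 = 7.416 ft³/s
Panel 2-3: Δb = 5.1 ft, d̄ = (1.56+2.99)/2 = 2.275, v̄ = (2.15+2.88)/2 = 2.515 → q = 5.1×2.275×2.515 = 29.18 ft³/s
Panel 3-4: Δb = 14.6 ft, d̄ = (2.99+0.86)/2 = 1.925, v̄ = (2.88+1.39)/2 = 2.135 → q = 14.6×1.925×2.135 = 60.00 ft³/s
Q = Σ q = 96.60 ft³/s

96.6 ft³/s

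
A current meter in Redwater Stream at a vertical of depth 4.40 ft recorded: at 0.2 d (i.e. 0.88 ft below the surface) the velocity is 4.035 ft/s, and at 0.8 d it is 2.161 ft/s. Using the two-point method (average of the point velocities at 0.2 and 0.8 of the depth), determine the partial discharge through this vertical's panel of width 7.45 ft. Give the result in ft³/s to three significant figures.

102 ft³/s

v̄ = (4.035 + 2.161) / 2 = 3.098 ft/s
q = v̄ × d × w = 3.098 × 4.40 × 7.45 = 101.6 ft³/s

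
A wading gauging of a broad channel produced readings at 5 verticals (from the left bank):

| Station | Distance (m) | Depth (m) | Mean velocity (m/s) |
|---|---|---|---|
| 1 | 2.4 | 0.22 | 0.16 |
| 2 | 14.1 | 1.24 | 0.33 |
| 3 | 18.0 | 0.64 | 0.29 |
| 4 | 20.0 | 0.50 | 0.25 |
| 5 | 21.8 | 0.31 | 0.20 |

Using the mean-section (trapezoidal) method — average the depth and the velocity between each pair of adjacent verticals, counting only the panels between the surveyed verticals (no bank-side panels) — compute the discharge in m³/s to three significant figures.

Panel 1-2: Δb = 11.7 m, d̄ = (0.22+1.24)/2 = 0.73, v̄ = (0.16+0.33)/2 = 0.245 → q = 11.7×0.73×0.245 = 2.093 m³/s
Panel 2-3: Δb = 3.9 m, d̄ = (1.24+0.64)/2 = 0.94, v̄ = (0.33+0.29)/2 = 0.31 → q = 3.9×0.94×0.31 = 1.136 m³/s
Panel 3-4: Δb = 2 m, d̄ = (0.64+0.50)/2 = 0.57, v̄ = (0.29+0.25)/2 = 0.27 → q = 2×0.57×0.27 = 0.3078 m³/s
Panel 4-5: Δb = 1.8 m, d̄ = (0.50+0.31)/2 = 0.405, v̄ = (0.25+0.20)/2 = 0.225 → q = 1.8×0.405×0.225 = 0.1640 m³/s
Q = Σ q = 3.701 m³/s

3.70 m³/s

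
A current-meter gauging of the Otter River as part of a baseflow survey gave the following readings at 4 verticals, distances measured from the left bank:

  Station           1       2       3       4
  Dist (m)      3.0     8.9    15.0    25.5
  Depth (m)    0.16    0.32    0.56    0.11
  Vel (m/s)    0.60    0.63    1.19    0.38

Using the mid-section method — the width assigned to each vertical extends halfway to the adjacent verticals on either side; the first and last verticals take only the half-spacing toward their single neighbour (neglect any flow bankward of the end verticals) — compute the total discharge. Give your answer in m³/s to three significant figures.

7.24 m³/s

w_1 = (8.9 − 3.0)/2 = 2.95 m; q_1 = 0.60 × 0.16 × 2.95 = 0.2832 m³/s
w_2 = (15.0 − 3.0)/2 = 6 m; q_2 = 0.63 × 0.32 × 6 = 1.210 m³/s
w_3 = (25.5 − 8.9)/2 = 8.3 m; q_3 = 1.19 × 0.56 × 8.3 = 5.531 m³/s
w_4 = (25.5 − 15.0)/2 = 5.25 m; q_4 = 0.38 × 0.11 × 5.25 = 0.2195 m³/s
Q = Σ qᵢ = 7.243 m³/s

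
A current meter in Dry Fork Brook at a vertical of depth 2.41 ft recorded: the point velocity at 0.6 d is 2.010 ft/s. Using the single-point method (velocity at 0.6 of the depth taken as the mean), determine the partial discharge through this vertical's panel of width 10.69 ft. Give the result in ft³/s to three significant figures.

v̄ = v₀.₆ = 2.010 ft/s
q = v̄ × d × w = 2.010 × 2.41 × 10.69 = 51.78 ft³/s

51.8 ft³/s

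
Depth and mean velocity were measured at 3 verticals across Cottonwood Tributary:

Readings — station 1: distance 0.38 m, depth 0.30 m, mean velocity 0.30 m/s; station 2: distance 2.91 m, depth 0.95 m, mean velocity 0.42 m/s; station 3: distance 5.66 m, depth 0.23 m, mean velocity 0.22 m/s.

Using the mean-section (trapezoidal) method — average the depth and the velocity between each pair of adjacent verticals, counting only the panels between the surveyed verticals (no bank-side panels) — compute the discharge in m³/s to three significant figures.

1.09 m³/s

Panel 1-2: Δb = 2.53 m, d̄ = (0.30+0.95)/2 = 0.625, v̄ = (0.30+0.42)/2 = 0.36 → q = 2.53×0.625×0.36 = 0.5693 m³/s
Panel 2-3: Δb = 2.75 m, d̄ = (0.95+0.23)/2 = 0.59, v̄ = (0.42+0.22)/2 = 0.32 → q = 2.75×0.59×0.32 = 0.5192 m³/s
Q = Σ q = 1.088 m³/s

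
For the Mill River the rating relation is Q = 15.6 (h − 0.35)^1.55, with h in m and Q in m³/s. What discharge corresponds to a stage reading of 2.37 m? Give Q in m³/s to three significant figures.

46.4 m³/s

Q = 15.6 × (2.37 − 0.35)^1.55 = 15.6 × 2.02^1.55 = 46.39 m³/s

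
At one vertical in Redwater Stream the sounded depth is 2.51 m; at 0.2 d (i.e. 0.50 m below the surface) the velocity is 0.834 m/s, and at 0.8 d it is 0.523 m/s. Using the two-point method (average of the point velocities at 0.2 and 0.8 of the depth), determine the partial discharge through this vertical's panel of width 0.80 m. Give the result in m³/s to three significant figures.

v̄ = (0.834 + 0.523) / 2 = 0.6785 m/s
q = v̄ × d × w = 0.6785 × 2.51 × 0.80 = 1.362 m³/s

1.36 m³/s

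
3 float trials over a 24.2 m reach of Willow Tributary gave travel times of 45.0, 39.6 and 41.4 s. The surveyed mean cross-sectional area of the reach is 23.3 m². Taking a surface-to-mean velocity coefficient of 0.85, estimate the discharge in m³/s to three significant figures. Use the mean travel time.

t̄ = (45.0 + 39.6 + 41.4) / 3 = 42 s
v_surface = L / t̄ = 24.2 / 42 = 0.5762 m/s
v_mean = 0.85 × 0.5762 = 0.4898 m/s
Q = A × v_mean = 23.3 × 0.4898 = 11.41 m³/s

11.4 m³/s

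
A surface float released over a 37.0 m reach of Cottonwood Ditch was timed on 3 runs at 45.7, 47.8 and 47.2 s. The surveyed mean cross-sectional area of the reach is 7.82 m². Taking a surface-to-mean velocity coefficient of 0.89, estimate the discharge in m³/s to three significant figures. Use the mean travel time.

t̄ = (45.7 + 47.8 + 47.2) / 3 = 46.9 s
v_surface = L / t̄ = 37.0 / 46.9 = 0.7889 m/s
v_mean = 0.89 × 0.7889 = 0.7021 m/s
Q = A × v_mean = 7.82 × 0.7021 = 5.491 m³/s

5.49 m³/s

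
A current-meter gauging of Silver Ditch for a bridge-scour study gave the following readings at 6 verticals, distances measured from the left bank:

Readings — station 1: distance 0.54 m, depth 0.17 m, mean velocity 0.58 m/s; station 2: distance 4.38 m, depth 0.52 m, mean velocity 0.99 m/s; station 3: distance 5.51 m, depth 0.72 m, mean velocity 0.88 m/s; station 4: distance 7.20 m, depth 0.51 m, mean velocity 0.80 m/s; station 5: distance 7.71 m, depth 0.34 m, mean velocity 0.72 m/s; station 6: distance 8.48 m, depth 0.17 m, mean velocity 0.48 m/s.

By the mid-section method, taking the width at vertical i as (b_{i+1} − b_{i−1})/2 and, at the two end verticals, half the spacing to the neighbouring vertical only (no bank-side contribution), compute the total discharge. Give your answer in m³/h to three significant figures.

w_1 = (4.38 − 0.54)/2 = 1.92 m; q_1 = 0.58 × 0.17 × 1.92 = 0.1893 m³/s
w_2 = (5.51 − 0.54)/2 = 2.485 m; q_2 = 0.99 × 0.52 × 2.485 = 1.279 m³/s
w_3 = (7.20 − 4.38)/2 = 1.41 m; q_3 = 0.88 × 0.72 × 1.41 = 0.8934 m³/s
w_4 = (7.71 − 5.51)/2 = 1.1 m; q_4 = 0.80 × 0.51 × 1.1 = 0.4488 m³/s
w_5 = (8.48 − 7.20)/2 = 0.64 m; q_5 = 0.72 × 0.34 × 0.64 = 0.1567 m³/s
w_6 = (8.48 − 7.71)/2 = 0.385 m; q_6 = 0.48 × 0.17 × 0.385 = 0.03142 m³/s
Q = Σ qᵢ = 2.999 m³/s
= 2.999 × 3600 = 10800 m³/h

10800 m³/h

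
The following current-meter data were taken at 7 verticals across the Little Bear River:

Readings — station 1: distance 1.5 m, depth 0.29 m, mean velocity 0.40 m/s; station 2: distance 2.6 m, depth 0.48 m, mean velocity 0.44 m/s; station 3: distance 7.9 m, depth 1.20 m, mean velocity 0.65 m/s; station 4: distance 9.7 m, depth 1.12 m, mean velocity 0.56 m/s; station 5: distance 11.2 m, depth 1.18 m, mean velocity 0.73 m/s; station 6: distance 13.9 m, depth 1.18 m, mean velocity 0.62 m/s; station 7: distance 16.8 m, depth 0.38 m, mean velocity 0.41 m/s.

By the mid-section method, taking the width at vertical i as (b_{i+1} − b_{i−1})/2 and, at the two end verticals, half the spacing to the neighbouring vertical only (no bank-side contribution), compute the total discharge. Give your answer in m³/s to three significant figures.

w_1 = (2.6 − 1.5)/2 = 0.55 m; q_1 = 0.40 × 0.29 × 0.55 = 0.06380 m³/s
w_2 = (7.9 − 1.5)/2 = 3.2 m; q_2 = 0.44 × 0.48 × 3.2 = 0.6758 m³/s
w_3 = (9.7 − 2.6)/2 = 3.55 m; q_3 = 0.65 × 1.20 × 3.55 = 2.769 m³/s
w_4 = (11.2 − 7.9)/2 = 1.65 m; q_4 = 0.56 × 1.12 × 1.65 = 1.035 m³/s
w_5 = (13.9 − 9.7)/2 = 2.1 m; q_5 = 0.73 × 1.18 × 2.1 = 1.809 m³/s
w_6 = (16.8 − 11.2)/2 = 2.8 m; q_6 = 0.62 × 1.18 × 2.8 = 2.048 m³/s
w_7 = (16.8 − 13.9)/2 = 1.45 m; q_7 = 0.41 × 0.38 × 1.45 = 0.2259 m³/s
Q = Σ qᵢ = 8.627 m³/s

8.63 m³/s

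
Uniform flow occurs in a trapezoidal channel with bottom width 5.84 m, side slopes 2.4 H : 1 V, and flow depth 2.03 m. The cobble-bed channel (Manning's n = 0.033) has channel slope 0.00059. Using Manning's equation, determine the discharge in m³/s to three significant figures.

A = (b + z·y)·y = (5.84 + 2.4×2.03)×2.03 = 21.75 m²
P = b + 2y√(1+z²) = 5.84 + 2×2.03×√(1+2.4²) = 16.40 m
R = A/P = 21.75/16.40 = 1.326 m
Q = (1/n)·A·R^(2/3)·S^(1/2) = (1/0.033) × 21.75 × 1.326^(2/3) × 0.00059^(1/2) = 19.32 m³/s

19.3 m³/s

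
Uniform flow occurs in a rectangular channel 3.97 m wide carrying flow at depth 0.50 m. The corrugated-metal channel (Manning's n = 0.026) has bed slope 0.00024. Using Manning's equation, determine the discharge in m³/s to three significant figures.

A = b·y = 3.97 × 0.50 = 1.985 m²
P = b + 2y = 3.97 + 2×0.50 = 4.970 m
R = A/P = 1.985/4.970 = 0.3994 m
Q = (1/n)·A·R^(2/3)·S^(1/2) = (1/0.026) × 1.985 × 0.3994^(2/3) × 0.00024^(1/2) = 0.6414 m³/s

0.641 m³/s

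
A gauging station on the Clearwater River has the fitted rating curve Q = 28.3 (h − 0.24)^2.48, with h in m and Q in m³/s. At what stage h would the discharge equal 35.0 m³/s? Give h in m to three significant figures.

1.33 m

h − h₀ = (Q/C)^(1/b) = (35.0/28.3)^(1/2.48) = 1.089 m
h = 0.24 + 1.089 = 1.329 m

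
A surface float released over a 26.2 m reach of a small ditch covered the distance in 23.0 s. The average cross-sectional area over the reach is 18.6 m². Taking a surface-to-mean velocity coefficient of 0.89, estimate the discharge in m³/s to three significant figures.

18.9 m³/s

v_surface = L / t̄ = 26.2 / 23 = 1.139 m/s
v_mean = 0.89 × 1.139 = 1.014 m/s
Q = A × v_mean = 18.6 × 1.014 = 18.86 m³/s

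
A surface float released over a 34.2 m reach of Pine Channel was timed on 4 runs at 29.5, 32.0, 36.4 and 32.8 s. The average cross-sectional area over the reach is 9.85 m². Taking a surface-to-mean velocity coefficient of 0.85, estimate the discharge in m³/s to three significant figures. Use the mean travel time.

t̄ = (29.5 + 32.0 + 36.4 + 32.8) / 4 = 32.675 s
v_surface = L / t̄ = 34.2 / 32.675 = 1.047 m/s
v_mean = 0.85 × 1.047 = 0.8897 m/s
Q = A × v_mean = 9.85 × 0.8897 = 8.763 m³/s

8.76 m³/s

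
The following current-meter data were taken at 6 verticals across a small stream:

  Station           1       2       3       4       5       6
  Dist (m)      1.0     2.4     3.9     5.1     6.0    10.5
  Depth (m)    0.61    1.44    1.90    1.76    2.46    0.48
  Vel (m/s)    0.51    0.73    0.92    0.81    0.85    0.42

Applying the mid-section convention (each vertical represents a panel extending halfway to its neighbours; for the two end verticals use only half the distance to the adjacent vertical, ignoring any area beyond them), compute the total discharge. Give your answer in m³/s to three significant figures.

11.7 m³/s

w_1 = (2.4 − 1.0)/2 = 0.7 m; q_1 = 0.51 × 0.61 × 0.7 = 0.2178 m³/s
w_2 = (3.9 − 1.0)/2 = 1.45 m; q_2 = 0.73 × 1.44 × 1.45 = 1.524 m³/s
w_3 = (5.1 − 2.4)/2 = 1.35 m; q_3 = 0.92 × 1.90 × 1.35 = 2.360 m³/s
w_4 = (6.0 − 3.9)/2 = 1.05 m; q_4 = 0.81 × 1.76 × 1.05 = 1.497 m³/s
w_5 = (10.5 − 5.1)/2 = 2.7 m; q_5 = 0.85 × 2.46 × 2.7 = 5.646 m³/s
w_6 = (10.5 − 6.0)/2 = 2.25 m; q_6 = 0.42 × 0.48 × 2.25 = 0.4536 m³/s
Q = Σ qᵢ = 11.70 m³/s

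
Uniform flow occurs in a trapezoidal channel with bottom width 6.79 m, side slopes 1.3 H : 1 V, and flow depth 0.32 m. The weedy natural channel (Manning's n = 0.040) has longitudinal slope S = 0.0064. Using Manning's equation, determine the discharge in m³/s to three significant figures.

A = (b + z·y)·y = (6.79 + 1.3×0.32)×0.32 = 2.306 m²
P = b + 2y√(1+z²) = 6.79 + 2×0.32×√(1+1.3²) = 7.840 m
R = A/P = 2.306/7.840 = 0.2941 m
Q = (1/n)·A·R^(2/3)·S^(1/2) = (1/0.040) × 2.306 × 0.2941^(2/3) × 0.0064^(1/2) = 2.040 m³/s

2.04 m³/s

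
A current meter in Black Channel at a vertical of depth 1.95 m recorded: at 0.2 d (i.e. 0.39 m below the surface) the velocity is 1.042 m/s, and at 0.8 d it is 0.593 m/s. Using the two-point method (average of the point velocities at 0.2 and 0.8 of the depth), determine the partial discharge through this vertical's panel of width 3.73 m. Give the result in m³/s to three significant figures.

5.95 m³/s

v̄ = (1.042 + 0.593) / 2 = 0.8175 m/s
q = v̄ × d × w = 0.8175 × 1.95 × 3.73 = 5.946 m³/s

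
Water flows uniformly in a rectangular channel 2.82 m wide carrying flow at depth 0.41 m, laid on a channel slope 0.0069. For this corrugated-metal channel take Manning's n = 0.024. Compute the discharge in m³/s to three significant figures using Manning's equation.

1.86 m³/s

A = b·y = 2.82 × 0.41 = 1.156 m²
P = b + 2y = 2.82 + 2×0.41 = 3.640 m
R = A/P = 1.156/3.640 = 0.3176 m
Q = (1/n)·A·R^(2/3)·S^(1/2) = (1/0.024) × 1.156 × 0.3176^(2/3) × 0.0069^(1/2) = 1.863 m³/s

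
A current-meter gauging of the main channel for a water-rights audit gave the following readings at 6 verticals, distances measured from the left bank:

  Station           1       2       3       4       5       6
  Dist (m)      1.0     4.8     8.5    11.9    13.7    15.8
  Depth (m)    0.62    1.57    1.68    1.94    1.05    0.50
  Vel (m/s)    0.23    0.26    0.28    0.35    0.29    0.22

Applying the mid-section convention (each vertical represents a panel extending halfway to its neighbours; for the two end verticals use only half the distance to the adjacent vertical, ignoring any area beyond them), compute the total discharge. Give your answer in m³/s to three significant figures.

w_1 = (4.8 − 1.0)/2 = 1.9 m; q_1 = 0.23 × 0.62 × 1.9 = 0.2709 m³/s
w_2 = (8.5 − 1.0)/2 = 3.75 m; q_2 = 0.26 × 1.57 × 3.75 = 1.531 m³/s
w_3 = (11.9 − 4.8)/2 = 3.55 m; q_3 = 0.28 × 1.68 × 3.55 = 1.670 m³/s
w_4 = (13.7 − 8.5)/2 = 2.6 m; q_4 = 0.35 × 1.94 × 2.6 = 1.765 m³/s
w_5 = (15.8 − 11.9)/2 = 1.95 m; q_5 = 0.29 × 1.05 × 1.95 = 0.5938 m³/s
w_6 = (15.8 − 13.7)/2 = 1.05 m; q_6 = 0.22 × 0.50 × 1.05 = 0.1155 m³/s
Q = Σ qᵢ = 5.946 m³/s

5.95 m³/s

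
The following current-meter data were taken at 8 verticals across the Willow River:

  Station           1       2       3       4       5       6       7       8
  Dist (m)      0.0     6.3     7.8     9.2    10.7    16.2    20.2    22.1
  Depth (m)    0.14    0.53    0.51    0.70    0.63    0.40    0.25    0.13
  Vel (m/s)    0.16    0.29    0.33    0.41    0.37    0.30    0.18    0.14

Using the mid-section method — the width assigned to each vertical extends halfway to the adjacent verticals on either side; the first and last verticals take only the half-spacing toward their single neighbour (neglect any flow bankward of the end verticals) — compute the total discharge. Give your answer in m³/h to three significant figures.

w_1 = (6.3 − 0.0)/2 = 3.15 m; q_1 = 0.16 × 0.14 × 3.15 = 0.07056 m³/s
w_2 = (7.8 − 0.0)/2 = 3.9 m; q_2 = 0.29 × 0.53 × 3.9 = 0.5994 m³/s
w_3 = (9.2 − 6.3)/2 = 1.45 m; q_3 = 0.33 × 0.51 × 1.45 = 0.2440 m³/s
w_4 = (10.7 − 7.8)/2 = 1.45 m; q_4 = 0.41 × 0.70 × 1.45 = 0.4162 m³/s
w_5 = (16.2 − 9.2)/2 = 3.5 m; q_5 = 0.37 × 0.63 × 3.5 = 0.8159 m³/s
w_6 = (20.2 − 10.7)/2 = 4.75 m; q_6 = 0.30 × 0.40 × 4.75 = 0.5700 m³/s
w_7 = (22.1 − 16.2)/2 = 2.95 m; q_7 = 0.18 × 0.25 × 2.95 = 0.1328 m³/s
w_8 = (22.1 − 20.2)/2 = 0.95 m; q_8 = 0.14 × 0.13 × 0.95 = 0.01729 m³/s
Q = Σ qᵢ = 2.866 m³/s
= 2.866 × 3600 = 10320 m³/h

10300 m³/h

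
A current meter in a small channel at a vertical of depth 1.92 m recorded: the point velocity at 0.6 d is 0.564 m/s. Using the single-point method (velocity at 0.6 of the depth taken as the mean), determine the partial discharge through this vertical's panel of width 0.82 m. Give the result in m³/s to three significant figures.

v̄ = v₀.₆ = 0.564 m/s
q = v̄ × d × w = 0.5640 × 1.92 × 0.82 = 0.8880 m³/s

0.888 m³/s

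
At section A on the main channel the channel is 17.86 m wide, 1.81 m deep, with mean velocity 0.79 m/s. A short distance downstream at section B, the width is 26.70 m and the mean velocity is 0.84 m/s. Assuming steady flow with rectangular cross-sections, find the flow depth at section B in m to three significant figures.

Q = A₁V₁ = (17.86×1.81) × 0.79 = 25.54 m³/s
d₂ = Q/(b₂ V₂) = 25.54/(26.70×0.84) = 1.139 m

1.14 m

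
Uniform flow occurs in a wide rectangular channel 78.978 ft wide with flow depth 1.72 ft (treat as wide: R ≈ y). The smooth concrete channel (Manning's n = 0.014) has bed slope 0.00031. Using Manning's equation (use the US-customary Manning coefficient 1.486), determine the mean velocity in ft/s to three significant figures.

2.68 ft/s

A = b·y = 78.978 × 1.72 = 135.8 ft²
Wide channel: R ≈ y = 1.72 ft
Q = (1.486/n)·A·R^(2/3)·S^(1/2) = (1.486/0.014) × 135.8 × 1.720^(2/3) × 0.00031^(1/2) = 364.4 ft³/s
V = Q/A = 364.4/135.8 = 2.683 ft/s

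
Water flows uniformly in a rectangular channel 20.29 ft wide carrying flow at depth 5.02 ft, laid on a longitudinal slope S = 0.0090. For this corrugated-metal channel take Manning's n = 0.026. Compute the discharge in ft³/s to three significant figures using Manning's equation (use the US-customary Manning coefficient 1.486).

A = b·y = 20.29 × 5.02 = 101.9 ft²
P = b + 2y = 20.29 + 2×5.02 = 30.33 ft
R = A/P = 101.9/30.33 = 3.358 ft
Q = (1.486/n)·A·R^(2/3)·S^(1/2) = (1.486/0.026) × 101.9 × 3.358^(2/3) × 0.0090^(1/2) = 1238 ft³/s

1240 ft³/s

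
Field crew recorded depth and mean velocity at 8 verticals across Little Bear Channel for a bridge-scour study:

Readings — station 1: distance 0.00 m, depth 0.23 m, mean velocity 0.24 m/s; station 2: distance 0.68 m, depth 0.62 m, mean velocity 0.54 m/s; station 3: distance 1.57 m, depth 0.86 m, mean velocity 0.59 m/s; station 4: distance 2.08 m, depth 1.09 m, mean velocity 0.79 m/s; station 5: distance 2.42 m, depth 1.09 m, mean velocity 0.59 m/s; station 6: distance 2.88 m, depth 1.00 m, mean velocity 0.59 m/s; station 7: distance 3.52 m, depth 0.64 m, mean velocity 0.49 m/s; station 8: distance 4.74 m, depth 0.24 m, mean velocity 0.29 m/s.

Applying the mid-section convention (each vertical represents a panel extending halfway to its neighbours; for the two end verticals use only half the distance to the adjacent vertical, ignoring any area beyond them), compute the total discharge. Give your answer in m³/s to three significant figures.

1.92 m³/s

w_1 = (0.68 − 0.00)/2 = 0.34 m; q_1 = 0.24 × 0.23 × 0.34 = 0.01877 m³/s
w_2 = (1.57 − 0.00)/2 = 0.785 m; q_2 = 0.54 × 0.62 × 0.785 = 0.2628 m³/s
w_3 = (2.08 − 0.68)/2 = 0.7 m; q_3 = 0.59 × 0.86 × 0.7 = 0.3552 m³/s
w_4 = (2.42 − 1.57)/2 = 0.425 m; q_4 = 0.79 × 1.09 × 0.425 = 0.3660 m³/s
w_5 = (2.88 − 2.08)/2 = 0.4 m; q_5 = 0.59 × 1.09 × 0.4 = 0.2572 m³/s
w_6 = (3.52 − 2.42)/2 = 0.55 m; q_6 = 0.59 × 1.00 × 0.55 = 0.3245 m³/s
w_7 = (4.74 − 2.88)/2 = 0.93 m; q_7 = 0.49 × 0.64 × 0.93 = 0.2916 m³/s
w_8 = (4.74 − 3.52)/2 = 0.61 m; q_8 = 0.29 × 0.24 × 0.61 = 0.04246 m³/s
Q = Σ qᵢ = 1.919 m³/s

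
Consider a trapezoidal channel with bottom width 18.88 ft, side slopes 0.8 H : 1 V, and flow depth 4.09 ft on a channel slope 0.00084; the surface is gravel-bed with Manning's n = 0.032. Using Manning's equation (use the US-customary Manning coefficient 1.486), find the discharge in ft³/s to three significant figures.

258 ft³/s

A = (b + z·y)·y = (18.88 + 0.8×4.09)×4.09 = 90.60 ft²
P = b + 2y√(1+z²) = 18.88 + 2×4.09×√(1+0.8²) = 29.36 ft
R = A/P = 90.60/29.36 = 3.086 ft
Q = (1.486/n)·A·R^(2/3)·S^(1/2) = (1.486/0.032) × 90.60 × 3.086^(2/3) × 0.00084^(1/2) = 258.5 ft³/s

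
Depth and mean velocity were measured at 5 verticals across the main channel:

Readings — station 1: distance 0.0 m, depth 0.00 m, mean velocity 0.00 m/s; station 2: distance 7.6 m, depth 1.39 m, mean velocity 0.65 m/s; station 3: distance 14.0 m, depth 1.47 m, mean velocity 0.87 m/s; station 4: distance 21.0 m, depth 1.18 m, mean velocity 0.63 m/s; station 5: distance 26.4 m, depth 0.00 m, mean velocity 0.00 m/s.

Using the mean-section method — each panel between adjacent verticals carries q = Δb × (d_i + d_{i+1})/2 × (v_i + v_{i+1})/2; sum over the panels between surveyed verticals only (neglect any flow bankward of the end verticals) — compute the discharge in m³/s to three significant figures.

Panel 1-2: Δb = 7.6 m, d̄ = (0.00+1.39)/2 = 0.695, v̄ = (0.00+0.65)/2 = 0.325 → q = 7.6×0.695×0.325 = 1.717 m³/s
Panel 2-3: Δb = 6.4 m, d̄ = (1.39+1.47)/2 = 1.43, v̄ = (0.65+0.87)/2 = 0.76 → q = 6.4×1.43×0.76 = 6.956 m³/s
Panel 3-4: Δb = 7 m, d̄ = (1.47+1.18)/2 = 1.325, v̄ = (0.87+0.63)/2 = 0.75 → q = 7×1.325×0.75 = 6.956 m³/s
Panel 4-5: Δb = 5.4 m, d̄ = (1.18+0.00)/2 = 0.59, v̄ = (0.63+0.00)/2 = 0.315 → q = 5.4×0.59×0.315 = 1.004 m³/s
Q = Σ q = 16.63 m³/s

16.6 m³/s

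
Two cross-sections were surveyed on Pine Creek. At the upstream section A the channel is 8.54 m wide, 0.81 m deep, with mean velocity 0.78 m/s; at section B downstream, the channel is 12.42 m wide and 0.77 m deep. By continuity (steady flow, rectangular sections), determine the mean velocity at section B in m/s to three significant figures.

Q = A₁V₁ = (8.54×0.81) × 0.78 = 5.396 m³/s
A₂ = 12.42 × 0.77 = 9.563 m²
V₂ = Q/A₂ = 5.396/9.563 = 0.5642 m/s

0.564 m/s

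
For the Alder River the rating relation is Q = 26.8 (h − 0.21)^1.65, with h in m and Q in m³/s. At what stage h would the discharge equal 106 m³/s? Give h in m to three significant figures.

2.51 m

h − h₀ = (Q/C)^(1/b) = (106/26.8)^(1/1.65) = 2.301 m
h = 0.21 + 2.301 = 2.511 m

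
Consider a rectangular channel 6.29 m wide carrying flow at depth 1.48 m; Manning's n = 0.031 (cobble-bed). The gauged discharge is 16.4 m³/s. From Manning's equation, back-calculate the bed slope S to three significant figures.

A = b·y = 6.29 × 1.48 = 9.309 m²
P = b + 2y = 6.29 + 2×1.48 = 9.250 m
R = A/P = 9.309/9.250 = 1.006 m
S = (Q·n / (1·A·R^(2/3)))² = (16.4×0.031 / (1×9.309×1.004))² = 0.002957

0.00296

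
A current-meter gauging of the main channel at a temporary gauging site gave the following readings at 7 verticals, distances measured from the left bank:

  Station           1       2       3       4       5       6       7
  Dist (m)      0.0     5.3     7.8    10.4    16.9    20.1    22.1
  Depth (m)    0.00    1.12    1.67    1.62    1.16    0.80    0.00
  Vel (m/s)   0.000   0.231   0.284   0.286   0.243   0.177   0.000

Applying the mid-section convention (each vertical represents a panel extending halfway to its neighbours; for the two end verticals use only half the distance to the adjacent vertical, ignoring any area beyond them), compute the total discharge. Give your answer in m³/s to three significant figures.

6.06 m³/s

w_2 = (7.8 − 0.0)/2 = 3.9 m; q_2 = 0.231 × 1.12 × 3.9 = 1.009 m³/s
w_3 = (10.4 − 5.3)/2 = 2.55 m; q_3 = 0.284 × 1.67 × 2.55 = 1.209 m³/s
w_4 = (16.9 − 7.8)/2 = 4.55 m; q_4 = 0.286 × 1.62 × 4.55 = 2.108 m³/s
w_5 = (20.1 − 10.4)/2 = 4.85 m; q_5 = 0.243 × 1.16 × 4.85 = 1.367 m³/s
w_6 = (22.1 − 16.9)/2 = 2.6 m; q_6 = 0.177 × 0.80 × 2.6 = 0.3682 m³/s
Stations 1, 7 contribute zero (depth or velocity is 0).
Q = Σ qᵢ = 6.062 m³/s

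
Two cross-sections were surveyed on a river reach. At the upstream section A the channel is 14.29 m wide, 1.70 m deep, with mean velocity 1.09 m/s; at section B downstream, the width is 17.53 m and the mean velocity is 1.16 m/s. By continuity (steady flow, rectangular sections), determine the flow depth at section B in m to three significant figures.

1.30 m

Q = A₁V₁ = (14.29×1.70) × 1.09 = 26.48 m³/s
d₂ = Q/(b₂ V₂) = 26.48/(17.53×1.16) = 1.302 m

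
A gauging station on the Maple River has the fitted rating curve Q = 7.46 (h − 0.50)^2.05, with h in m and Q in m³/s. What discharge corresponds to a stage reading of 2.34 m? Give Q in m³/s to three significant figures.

Q = 7.46 × (2.34 − 0.50)^2.05 = 7.46 × 1.84^2.05 = 26.04 m³/s

26.0 m³/s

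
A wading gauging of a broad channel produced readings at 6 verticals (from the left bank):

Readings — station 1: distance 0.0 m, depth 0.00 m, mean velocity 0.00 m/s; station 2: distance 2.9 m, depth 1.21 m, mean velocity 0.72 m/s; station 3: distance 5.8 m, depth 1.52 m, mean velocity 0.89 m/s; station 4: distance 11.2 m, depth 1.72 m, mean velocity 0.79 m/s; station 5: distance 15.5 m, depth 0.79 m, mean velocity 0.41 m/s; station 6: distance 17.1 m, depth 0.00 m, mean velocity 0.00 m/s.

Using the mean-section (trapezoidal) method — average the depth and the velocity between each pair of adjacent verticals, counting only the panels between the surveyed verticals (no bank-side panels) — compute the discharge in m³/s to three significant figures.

14.5 m³/s

Panel 1-2: Δb = 2.9 m, d̄ = (0.00+1.21)/2 = 0.605, v̄ = (0.00+0.72)/2 = 0.36 → q = 2.9×0.605×0.36 = 0.6316 m³/s
Panel 2-3: Δb = 2.9 m, d̄ = (1.21+1.52)/2 = 1.365, v̄ = (0.72+0.89)/2 = 0.805 → q = 2.9×1.365×0.805 = 3.187 m³/s
Panel 3-4: Δb = 5.4 m, d̄ = (1.52+1.72)/2 = 1.62, v̄ = (0.89+0.79)/2 = 0.84 → q = 5.4×1.62×0.84 = 7.348 m³/s
Panel 4-5: Δb = 4.3 m, d̄ = (1.72+0.79)/2 = 1.255, v̄ = (0.79+0.41)/2 = 0.6 → q = 4.3×1.255×0.6 = 3.238 m³/s
Panel 5-6: Δb = 1.6 m, d̄ = (0.79+0.00)/2 = 0.395, v̄ = (0.41+0.00)/2 = 0.205 → q = 1.6×0.395×0.205 = 0.1296 m³/s
Q = Σ q = 14.53 m³/s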